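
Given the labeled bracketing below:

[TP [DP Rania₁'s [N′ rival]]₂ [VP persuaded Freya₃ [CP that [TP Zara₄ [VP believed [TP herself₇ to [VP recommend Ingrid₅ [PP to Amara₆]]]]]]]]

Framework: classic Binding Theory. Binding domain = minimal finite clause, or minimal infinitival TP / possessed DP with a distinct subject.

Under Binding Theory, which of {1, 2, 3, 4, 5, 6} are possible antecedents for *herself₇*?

{4}

*herself* is an anaphor, so Principle A applies: it must be bound in its binding domain.
Binding domain of *herself₇*: the embedded TP, whose subject is Zara₄.
*Rania₁* does not c-command the anaphor → cannot bind it.
*[Rania₁'s rival]₂* c-commands the anaphor but is outside its binding domain → cannot satisfy Principle A.
*Freya₃* c-commands the anaphor but is outside its binding domain → cannot satisfy Principle A.
*Zara₄* c-commands the anaphor within its binding domain → licit binder.
*Ingrid₅* does not c-command the anaphor → cannot bind it.
*Amara₆* does not c-command the anaphor → cannot bind it.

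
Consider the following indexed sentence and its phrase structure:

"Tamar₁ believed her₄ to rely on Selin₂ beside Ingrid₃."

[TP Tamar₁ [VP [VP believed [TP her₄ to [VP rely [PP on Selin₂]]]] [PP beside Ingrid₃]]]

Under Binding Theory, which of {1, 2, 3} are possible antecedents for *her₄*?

{3}

*her* is a pronoun, so Principle B applies: it must be free in its binding domain.
Binding domain of *her₄*: the matrix TP, whose subject is Tamar₁.
*Tamar₁* c-commands the pronoun within its binding domain → coindexation would violate Principle B.
*Selin₂*: the pronoun c-commands this R-expression → coindexation would violate Principle C on *Selin₂*.
*Ingrid₃* and the pronoun do not c-command one another → neither Principle B nor Principle C is at stake; coindexation permitted.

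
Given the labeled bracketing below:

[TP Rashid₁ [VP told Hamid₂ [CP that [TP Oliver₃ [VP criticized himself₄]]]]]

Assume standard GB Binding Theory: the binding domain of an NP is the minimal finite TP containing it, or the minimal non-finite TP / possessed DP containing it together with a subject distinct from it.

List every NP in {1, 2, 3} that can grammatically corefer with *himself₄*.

{3}

*himself* is an anaphor, so Principle A applies: it must be bound in its binding domain.
Binding domain of *himself₄*: the embedded TP, whose subject is Oliver₃.
*Rashid₁* c-commands the anaphor but is outside its binding domain → cannot satisfy Principle A.
*Hamid₂* c-commands the anaphor but is outside its binding domain → cannot satisfy Principle A.
*Oliver₃* c-commands the anaphor within its binding domain → licit binder.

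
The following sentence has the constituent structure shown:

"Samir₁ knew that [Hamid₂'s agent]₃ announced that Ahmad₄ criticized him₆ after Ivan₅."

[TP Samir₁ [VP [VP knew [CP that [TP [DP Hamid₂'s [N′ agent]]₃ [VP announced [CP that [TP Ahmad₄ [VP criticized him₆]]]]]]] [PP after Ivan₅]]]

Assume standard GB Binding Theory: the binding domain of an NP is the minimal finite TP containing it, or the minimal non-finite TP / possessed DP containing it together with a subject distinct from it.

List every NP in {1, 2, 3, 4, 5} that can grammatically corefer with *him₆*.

{1, 2, 3, 5}

*him* is a pronoun, so Principle B applies: it must be free in its binding domain.
Binding domain of *him₆*: the embedded TP, whose subject is Ahmad₄.
*Samir₁* c-commands the pronoun but from outside its binding domain, and is not c-commanded by it → coindexation permitted.
*Hamid₂* and the pronoun do not c-command one another → neither Principle B nor Principle C is at stake; coindexation permitted.
*[Hamid₂'s agent]₃* c-commands the pronoun but from outside its binding domain, and is not c-commanded by it → coindexation permitted.
*Ahmad₄* c-commands the pronoun within its binding domain → coindexation would violate Principle B.
*Ivan₅* and the pronoun do not c-command one another → neither Principle B nor Principle C is at stake; coindexation permitted.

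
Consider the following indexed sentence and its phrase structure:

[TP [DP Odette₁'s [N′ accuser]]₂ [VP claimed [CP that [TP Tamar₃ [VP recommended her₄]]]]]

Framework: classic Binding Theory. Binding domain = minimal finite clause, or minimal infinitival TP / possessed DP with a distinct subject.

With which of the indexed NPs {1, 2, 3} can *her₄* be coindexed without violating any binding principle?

{1, 2}

*her* is a pronoun, so Principle B applies: it must be free in its binding domain.
Binding domain of *her₄*: the embedded TP, whose subject is Tamar₃.
*Odette₁* and the pronoun do not c-command one another → neither Principle B nor Principle C is at stake; coindexation permitted.
*[Odette₁'s accuser]₂* c-commands the pronoun but from outside its binding domain, and is not c-commanded by it → coindexation permitted.
*Tamar₃* c-commands the pronoun within its binding domain → coindexation would violate Principle B.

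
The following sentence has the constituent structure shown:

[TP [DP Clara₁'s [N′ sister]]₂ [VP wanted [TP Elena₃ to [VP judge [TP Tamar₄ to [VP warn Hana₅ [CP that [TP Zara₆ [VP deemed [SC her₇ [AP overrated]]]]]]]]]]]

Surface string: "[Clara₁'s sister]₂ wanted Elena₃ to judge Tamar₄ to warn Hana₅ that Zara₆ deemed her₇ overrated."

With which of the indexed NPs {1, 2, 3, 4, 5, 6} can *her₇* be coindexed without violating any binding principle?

{1, 2, 3, 4, 5}

*her* is a pronoun, so Principle B applies: it must be free in its binding domain.
Binding domain of *her₇*: the embedded TP, whose subject is Zara₆.
*Clara₁* and the pronoun do not c-command one another → neither Principle B nor Principle C is at stake; coindexation permitted.
*[Clara₁'s sister]₂* c-commands the pronoun but from outside its binding domain, and is not c-commanded by it → coindexation permitted.
*Elena₃* c-commands the pronoun but from outside its binding domain, and is not c-commanded by it → coindexation permitted.
*Tamar₄* c-commands the pronoun but from outside its binding domain, and is not c-commanded by it → coindexation permitted.
*Hana₅* c-commands the pronoun but from outside its binding domain, and is not c-commanded by it → coindexation permitted.
*Zara₆* c-commands the pronoun within its binding domain → coindexation would violate Principle B.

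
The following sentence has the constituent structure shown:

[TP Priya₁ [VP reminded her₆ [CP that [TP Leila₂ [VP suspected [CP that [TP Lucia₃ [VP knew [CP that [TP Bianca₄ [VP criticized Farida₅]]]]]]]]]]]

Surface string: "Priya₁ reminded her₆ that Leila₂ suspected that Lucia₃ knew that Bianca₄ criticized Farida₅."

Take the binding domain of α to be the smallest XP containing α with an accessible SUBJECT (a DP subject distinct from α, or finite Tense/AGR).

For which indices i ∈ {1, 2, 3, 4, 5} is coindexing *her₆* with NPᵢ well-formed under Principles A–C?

*her* is a pronoun, so Principle B applies: it must be free in its binding domain.
Binding domain of *her₆*: the matrix TP, whose subject is Priya₁.
*Priya₁* c-commands the pronoun within its binding domain → coindexation would violate Principle B.
*Leila₂*: the pronoun c-commands this R-expression → coindexation would violate Principle C on *Leila₂*.
*Lucia₃*: the pronoun c-commands this R-expression → coindexation would violate Principle C on *Lucia₃*.
*Bianca₄*: the pronoun c-commands this R-expression → coindexation would violate Principle C on *Bianca₄*.
*Farida₅*: the pronoun c-commands this R-expression → coindexation would violate Principle C on *Farida₅*.

none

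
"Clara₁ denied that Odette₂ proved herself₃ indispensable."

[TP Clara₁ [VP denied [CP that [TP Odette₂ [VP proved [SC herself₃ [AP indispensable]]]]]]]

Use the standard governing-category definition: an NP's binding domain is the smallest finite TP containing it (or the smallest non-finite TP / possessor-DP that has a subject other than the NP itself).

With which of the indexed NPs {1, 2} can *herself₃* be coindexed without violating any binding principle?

{2}

*herself* is an anaphor, so Principle A applies: it must be bound in its binding domain.
Binding domain of *herself₃*: the embedded TP, whose subject is Odette₂.
*Clara₁* c-commands the anaphor but is outside its binding domain → cannot satisfy Principle A.
*Odette₂* c-commands the anaphor within its binding domain → licit binder.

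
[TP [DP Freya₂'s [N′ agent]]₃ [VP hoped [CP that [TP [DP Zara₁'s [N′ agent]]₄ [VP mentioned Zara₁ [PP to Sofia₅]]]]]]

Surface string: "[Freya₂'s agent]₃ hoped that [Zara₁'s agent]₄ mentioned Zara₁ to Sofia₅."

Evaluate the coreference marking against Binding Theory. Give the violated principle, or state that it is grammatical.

The two coindexed NPs are *Zara₁* and *Zara₁*.
*Zara₁* is an R-expression; no coindexed NP c-commands it, so Principle C holds.
*Zara₁* is an R-expression; *Zara₁* does not c-command it, and no other NP shares its index, so Principle C is satisfied.
All principles are respected.

grammatical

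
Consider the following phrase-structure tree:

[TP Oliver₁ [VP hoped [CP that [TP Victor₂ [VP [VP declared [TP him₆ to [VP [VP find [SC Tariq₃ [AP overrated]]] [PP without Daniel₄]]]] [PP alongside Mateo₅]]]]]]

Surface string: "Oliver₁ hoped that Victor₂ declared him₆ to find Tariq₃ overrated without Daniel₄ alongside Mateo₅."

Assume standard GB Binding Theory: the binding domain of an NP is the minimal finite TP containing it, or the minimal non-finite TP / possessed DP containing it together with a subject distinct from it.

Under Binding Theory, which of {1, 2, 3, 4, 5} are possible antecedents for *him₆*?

*him* is a pronoun, so Principle B applies: it must be free in its binding domain.
Binding domain of *him₆*: the embedded TP, whose subject is Victor₂.
*Oliver₁* c-commands the pronoun but from outside its binding domain, and is not c-commanded by it → coindexation permitted.
*Victor₂* c-commands the pronoun within its binding domain → coindexation would violate Principle B.
*Tariq₃*: the pronoun c-commands this R-expression → coindexation would violate Principle C on *Tariq₃*.
*Daniel₄*: the pronoun c-commands this R-expression → coindexation would violate Principle C on *Daniel₄*.
*Mateo₅* and the pronoun do not c-command one another → neither Principle B nor Principle C is at stake; coindexation permitted.

{1, 5}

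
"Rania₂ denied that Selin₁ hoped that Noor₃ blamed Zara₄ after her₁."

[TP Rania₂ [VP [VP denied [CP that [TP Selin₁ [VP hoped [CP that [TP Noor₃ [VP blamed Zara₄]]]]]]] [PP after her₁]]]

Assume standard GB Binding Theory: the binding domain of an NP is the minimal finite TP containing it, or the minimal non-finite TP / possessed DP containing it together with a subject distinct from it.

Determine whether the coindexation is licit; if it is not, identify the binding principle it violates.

grammatical

The two coindexed NPs are *Selin₁* and *her₁*.
*her₁* is a pronoun; its binding domain is the matrix TP, whose subject is Rania₂. Within that domain it is c-commanded only by *Rania₂*, which carries a different index — the pronoun is free locally, so Principle B holds.
*Selin₁* is an R-expression; *her₁* does not c-command it, and no other NP shares its index, so Principle C is satisfied.
All principles are respected.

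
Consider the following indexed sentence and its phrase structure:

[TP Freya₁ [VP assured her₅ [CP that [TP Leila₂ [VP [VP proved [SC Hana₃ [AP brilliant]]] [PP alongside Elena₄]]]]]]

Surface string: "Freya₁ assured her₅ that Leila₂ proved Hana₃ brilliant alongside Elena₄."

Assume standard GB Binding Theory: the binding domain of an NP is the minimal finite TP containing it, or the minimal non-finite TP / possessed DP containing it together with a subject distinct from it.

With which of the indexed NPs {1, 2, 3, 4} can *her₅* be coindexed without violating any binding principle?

none

*her* is a pronoun, so Principle B applies: it must be free in its binding domain.
Binding domain of *her₅*: the matrix TP, whose subject is Freya₁.
*Freya₁* c-commands the pronoun within its binding domain → coindexation would violate Principle B.
*Leila₂*: the pronoun c-commands this R-expression → coindexation would violate Principle C on *Leila₂*.
*Hana₃*: the pronoun c-commands this R-expression → coindexation would violate Principle C on *Hana₃*.
*Elena₄*: the pronoun c-commands this R-expression → coindexation would violate Principle C on *Elena₄*.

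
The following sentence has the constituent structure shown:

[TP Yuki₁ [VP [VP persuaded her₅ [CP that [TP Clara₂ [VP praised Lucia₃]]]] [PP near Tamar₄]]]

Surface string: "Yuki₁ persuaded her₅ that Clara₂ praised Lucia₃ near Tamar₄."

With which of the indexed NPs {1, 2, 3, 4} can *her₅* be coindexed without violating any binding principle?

*her* is a pronoun, so Principle B applies: it must be free in its binding domain.
Binding domain of *her₅*: the matrix TP, whose subject is Yuki₁.
*Yuki₁* c-commands the pronoun within its binding domain → coindexation would violate Principle B.
*Clara₂*: the pronoun c-commands this R-expression → coindexation would violate Principle C on *Clara₂*.
*Lucia₃*: the pronoun c-commands this R-expression → coindexation would violate Principle C on *Lucia₃*.
*Tamar₄* and the pronoun do not c-command one another → neither Principle B nor Principle C is at stake; coindexation permitted.

{4}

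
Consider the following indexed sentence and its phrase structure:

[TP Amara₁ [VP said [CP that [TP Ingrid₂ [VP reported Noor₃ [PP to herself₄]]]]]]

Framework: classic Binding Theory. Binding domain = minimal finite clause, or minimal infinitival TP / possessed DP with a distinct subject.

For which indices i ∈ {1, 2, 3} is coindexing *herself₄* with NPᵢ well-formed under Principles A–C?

{2, 3}

*herself* is an anaphor, so Principle A applies: it must be bound in its binding domain.
Binding domain of *herself₄*: the embedded TP, whose subject is Ingrid₂.
*Amara₁* c-commands the anaphor but is outside its binding domain → cannot satisfy Principle A.
*Ingrid₂* c-commands the anaphor within its binding domain → licit binder.
*Noor₃* c-commands the anaphor within its binding domain → licit binder.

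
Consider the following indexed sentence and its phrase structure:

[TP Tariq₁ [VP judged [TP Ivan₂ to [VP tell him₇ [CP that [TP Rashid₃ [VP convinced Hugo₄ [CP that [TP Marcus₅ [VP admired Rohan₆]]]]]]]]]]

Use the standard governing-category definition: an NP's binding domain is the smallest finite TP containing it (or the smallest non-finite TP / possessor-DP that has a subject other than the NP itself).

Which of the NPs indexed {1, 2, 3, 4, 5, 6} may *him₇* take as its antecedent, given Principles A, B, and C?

{1}

*him* is a pronoun, so Principle B applies: it must be free in its binding domain.
Binding domain of *him₇*: the embedded TP, whose subject is Ivan₂.
*Tariq₁* c-commands the pronoun but from outside its binding domain, and is not c-commanded by it → coindexation permitted.
*Ivan₂* c-commands the pronoun within its binding domain → coindexation would violate Principle B.
*Rashid₃*: the pronoun c-commands this R-expression → coindexation would violate Principle C on *Rashid₃*.
*Hugo₄*: the pronoun c-commands this R-expression → coindexation would violate Principle C on *Hugo₄*.
*Marcus₅*: the pronoun c-commands this R-expression → coindexation would violate Principle C on *Marcus₅*.
*Rohan₆*: the pronoun c-commands this R-expression → coindexation would violate Principle C on *Rohan₆*.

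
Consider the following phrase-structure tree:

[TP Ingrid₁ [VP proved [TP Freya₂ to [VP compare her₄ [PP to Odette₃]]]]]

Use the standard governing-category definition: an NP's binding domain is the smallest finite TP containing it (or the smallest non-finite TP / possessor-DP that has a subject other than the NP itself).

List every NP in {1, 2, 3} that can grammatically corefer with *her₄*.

*her* is a pronoun, so Principle B applies: it must be free in its binding domain.
Binding domain of *her₄*: the embedded TP, whose subject is Freya₂.
*Ingrid₁* c-commands the pronoun but from outside its binding domain, and is not c-commanded by it → coindexation permitted.
*Freya₂* c-commands the pronoun within its binding domain → coindexation would violate Principle B.
*Odette₃*: the pronoun c-commands this R-expression → coindexation would violate Principle C on *Odette₃*.

{1}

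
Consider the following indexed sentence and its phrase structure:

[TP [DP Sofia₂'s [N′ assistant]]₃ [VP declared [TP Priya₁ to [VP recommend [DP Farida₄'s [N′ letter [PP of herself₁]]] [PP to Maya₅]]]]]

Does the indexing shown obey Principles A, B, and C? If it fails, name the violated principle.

The two coindexed NPs are *Priya₁* and *herself₁*.
*herself₁* is an anaphor. Principle A requires it to be bound within its binding domain — the possessed DP, whose subject is Farida₄.
Within that domain it is c-commanded by *Farida₄*, which does not share its index.
*Priya₁* does c-command the anaphor, but from outside its binding domain.
The anaphor is unbound in its domain → Principle A violation.

Principle A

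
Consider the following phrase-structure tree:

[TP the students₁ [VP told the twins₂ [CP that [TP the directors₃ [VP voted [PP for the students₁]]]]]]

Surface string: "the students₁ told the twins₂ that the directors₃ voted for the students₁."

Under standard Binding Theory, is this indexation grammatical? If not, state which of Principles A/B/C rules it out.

Principle C

The two coindexed NPs are *the students₁* (the lower occurrence) and *the students₁* (the higher occurrence).
*the students₁* (the lower occurrence) is an R-expression. Principle C requires it to be free everywhere.
*the students₁* (the higher occurrence) c-commands it and carries the same index.
The R-expression is bound → Principle C violation.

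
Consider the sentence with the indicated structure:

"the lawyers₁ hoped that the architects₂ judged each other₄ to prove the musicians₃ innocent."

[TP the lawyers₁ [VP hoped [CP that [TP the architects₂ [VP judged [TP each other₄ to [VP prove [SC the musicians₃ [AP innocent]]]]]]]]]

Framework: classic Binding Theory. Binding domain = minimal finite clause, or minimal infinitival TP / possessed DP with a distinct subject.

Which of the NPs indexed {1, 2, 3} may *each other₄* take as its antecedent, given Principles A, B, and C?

{2}

*each other* is an anaphor, so Principle A applies: it must be bound in its binding domain.
Binding domain of *each other₄*: the embedded TP, whose subject is the architects₂.
*the lawyers₁* c-commands the anaphor but is outside its binding domain → cannot satisfy Principle A.
*the architects₂* c-commands the anaphor within its binding domain → licit binder.
*the musicians₃* does not c-command the anaphor → cannot bind it.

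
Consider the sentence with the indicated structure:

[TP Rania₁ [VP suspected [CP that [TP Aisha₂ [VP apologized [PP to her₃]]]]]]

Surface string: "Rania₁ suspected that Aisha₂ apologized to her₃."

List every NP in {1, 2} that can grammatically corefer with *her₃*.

*her* is a pronoun, so Principle B applies: it must be free in its binding domain.
Binding domain of *her₃*: the embedded TP, whose subject is Aisha₂.
*Rania₁* c-commands the pronoun but from outside its binding domain, and is not c-commanded by it → coindexation permitted.
*Aisha₂* c-commands the pronoun within its binding domain → coindexation would violate Principle B.

{1}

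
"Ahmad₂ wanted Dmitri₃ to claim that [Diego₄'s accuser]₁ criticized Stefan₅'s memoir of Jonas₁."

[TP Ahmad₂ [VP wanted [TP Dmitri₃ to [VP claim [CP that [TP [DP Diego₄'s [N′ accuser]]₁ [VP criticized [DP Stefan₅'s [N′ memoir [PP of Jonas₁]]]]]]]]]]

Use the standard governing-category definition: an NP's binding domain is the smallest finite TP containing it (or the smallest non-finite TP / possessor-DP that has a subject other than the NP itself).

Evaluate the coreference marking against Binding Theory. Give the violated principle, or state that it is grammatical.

Principle C

The two coindexed NPs are *[Diego₄'s accuser]₁* and *Jonas₁*.
*Jonas₁* is an R-expression. Principle C requires it to be free everywhere.
*[Diego₄'s accuser]₁* c-commands it and carries the same index.
The R-expression is bound → Principle C violation.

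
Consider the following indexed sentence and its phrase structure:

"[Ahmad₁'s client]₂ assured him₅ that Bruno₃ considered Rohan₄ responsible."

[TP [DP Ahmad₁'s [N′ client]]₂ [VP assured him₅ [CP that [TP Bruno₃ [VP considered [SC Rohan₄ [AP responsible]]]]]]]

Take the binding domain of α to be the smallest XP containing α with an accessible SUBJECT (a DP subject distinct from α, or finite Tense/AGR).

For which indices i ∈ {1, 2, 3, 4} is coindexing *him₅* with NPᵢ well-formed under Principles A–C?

*him* is a pronoun, so Principle B applies: it must be free in its binding domain.
Binding domain of *him₅*: the matrix TP, whose subject is [Ahmad₁'s client]₂.
*Ahmad₁* and the pronoun do not c-command one another → neither Principle B nor Principle C is at stake; coindexation permitted.
*[Ahmad₁'s client]₂* c-commands the pronoun within its binding domain → coindexation would violate Principle B.
*Bruno₃*: the pronoun c-commands this R-expression → coindexation would violate Principle C on *Bruno₃*.
*Rohan₄*: the pronoun c-commands this R-expression → coindexation would violate Principle C on *Rohan₄*.

{1}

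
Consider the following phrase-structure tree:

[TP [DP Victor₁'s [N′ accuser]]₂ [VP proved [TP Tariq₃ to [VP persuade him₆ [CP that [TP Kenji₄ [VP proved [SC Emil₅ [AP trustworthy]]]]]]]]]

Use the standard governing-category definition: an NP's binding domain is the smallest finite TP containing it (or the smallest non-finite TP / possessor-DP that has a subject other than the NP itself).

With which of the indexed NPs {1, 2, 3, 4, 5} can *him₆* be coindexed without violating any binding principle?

{1, 2}

*him* is a pronoun, so Principle B applies: it must be free in its binding domain.
Binding domain of *him₆*: the embedded TP, whose subject is Tariq₃.
*Victor₁* and the pronoun do not c-command one another → neither Principle B nor Principle C is at stake; coindexation permitted.
*[Victor₁'s accuser]₂* c-commands the pronoun but from outside its binding domain, and is not c-commanded by it → coindexation permitted.
*Tariq₃* c-commands the pronoun within its binding domain → coindexation would violate Principle B.
*Kenji₄*: the pronoun c-commands this R-expression → coindexation would violate Principle C on *Kenji₄*.
*Emil₅*: the pronoun c-commands this R-expression → coindexation would violate Principle C on *Emil₅*.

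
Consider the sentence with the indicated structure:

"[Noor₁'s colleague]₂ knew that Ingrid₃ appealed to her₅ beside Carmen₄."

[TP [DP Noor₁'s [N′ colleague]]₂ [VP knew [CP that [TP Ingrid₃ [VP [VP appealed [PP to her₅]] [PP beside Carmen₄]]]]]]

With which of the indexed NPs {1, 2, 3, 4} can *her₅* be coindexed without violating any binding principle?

{1, 2, 4}

*her* is a pronoun, so Principle B applies: it must be free in its binding domain.
Binding domain of *her₅*: the embedded TP, whose subject is Ingrid₃.
*Noor₁* and the pronoun do not c-command one another → neither Principle B nor Principle C is at stake; coindexation permitted.
*[Noor₁'s colleague]₂* c-commands the pronoun but from outside its binding domain, and is not c-commanded by it → coindexation permitted.
*Ingrid₃* c-commands the pronoun within its binding domain → coindexation would violate Principle B.
*Carmen₄* and the pronoun do not c-command one another → neither Principle B nor Principle C is at stake; coindexation permitted.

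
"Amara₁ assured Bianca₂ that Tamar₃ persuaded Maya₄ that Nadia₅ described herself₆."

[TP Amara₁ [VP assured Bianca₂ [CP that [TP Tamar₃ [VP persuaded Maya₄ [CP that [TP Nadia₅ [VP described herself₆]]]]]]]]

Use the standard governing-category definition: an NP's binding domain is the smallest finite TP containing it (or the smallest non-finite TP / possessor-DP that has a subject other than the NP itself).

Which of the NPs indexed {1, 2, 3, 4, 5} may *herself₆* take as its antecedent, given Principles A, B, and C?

{5}

*herself* is an anaphor, so Principle A applies: it must be bound in its binding domain.
Binding domain of *herself₆*: the embedded TP, whose subject is Nadia₅.
*Amara₁* c-commands the anaphor but is outside its binding domain → cannot satisfy Principle A.
*Bianca₂* c-commands the anaphor but is outside its binding domain → cannot satisfy Principle A.
*Tamar₃* c-commands the anaphor but is outside its binding domain → cannot satisfy Principle A.
*Maya₄* c-commands the anaphor but is outside its binding domain → cannot satisfy Principle A.
*Nadia₅* c-commands the anaphor within its binding domain → licit binder.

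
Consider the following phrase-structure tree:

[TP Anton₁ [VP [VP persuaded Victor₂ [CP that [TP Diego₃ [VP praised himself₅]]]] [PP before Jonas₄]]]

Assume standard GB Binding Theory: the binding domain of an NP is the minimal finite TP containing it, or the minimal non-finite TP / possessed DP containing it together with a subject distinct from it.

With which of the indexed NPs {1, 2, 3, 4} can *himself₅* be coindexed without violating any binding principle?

*himself* is an anaphor, so Principle A applies: it must be bound in its binding domain.
Binding domain of *himself₅*: the embedded TP, whose subject is Diego₃.
*Anton₁* c-commands the anaphor but is outside its binding domain → cannot satisfy Principle A.
*Victor₂* c-commands the anaphor but is outside its binding domain → cannot satisfy Principle A.
*Diego₃* c-commands the anaphor within its binding domain → licit binder.
*Jonas₄* does not c-command the anaphor → cannot bind it.

{3}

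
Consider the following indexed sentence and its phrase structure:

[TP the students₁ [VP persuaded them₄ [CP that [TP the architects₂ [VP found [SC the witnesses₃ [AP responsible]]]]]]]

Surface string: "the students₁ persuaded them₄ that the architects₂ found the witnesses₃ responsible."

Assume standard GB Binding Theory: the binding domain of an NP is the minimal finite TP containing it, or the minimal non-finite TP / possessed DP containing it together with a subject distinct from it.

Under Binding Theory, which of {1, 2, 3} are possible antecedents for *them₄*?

*them* is a pronoun, so Principle B applies: it must be free in its binding domain.
Binding domain of *them₄*: the matrix TP, whose subject is the students₁.
*the students₁* c-commands the pronoun within its binding domain → coindexation would violate Principle B.
*the architects₂*: the pronoun c-commands this R-expression → coindexation would violate Principle C on *the architects₂*.
*the witnesses₃*: the pronoun c-commands this R-expression → coindexation would violate Principle C on *the witnesses₃*.

none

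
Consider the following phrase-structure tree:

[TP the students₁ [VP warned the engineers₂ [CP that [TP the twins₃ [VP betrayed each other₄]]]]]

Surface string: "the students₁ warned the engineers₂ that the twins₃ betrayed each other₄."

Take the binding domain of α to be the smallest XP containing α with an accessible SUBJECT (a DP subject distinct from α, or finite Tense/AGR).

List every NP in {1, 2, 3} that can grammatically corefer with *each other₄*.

*each other* is an anaphor, so Principle A applies: it must be bound in its binding domain.
Binding domain of *each other₄*: the embedded TP, whose subject is the twins₃.
*the students₁* c-commands the anaphor but is outside its binding domain → cannot satisfy Principle A.
*the engineers₂* c-commands the anaphor but is outside its binding domain → cannot satisfy Principle A.
*the twins₃* c-commands the anaphor within its binding domain → licit binder.

{3}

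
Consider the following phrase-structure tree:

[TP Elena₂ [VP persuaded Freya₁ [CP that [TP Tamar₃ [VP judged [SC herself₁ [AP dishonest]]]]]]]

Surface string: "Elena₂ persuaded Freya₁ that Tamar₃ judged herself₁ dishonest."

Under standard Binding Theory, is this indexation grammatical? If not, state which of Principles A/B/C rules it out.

Principle A

The two coindexed NPs are *Freya₁* and *herself₁*.
*herself₁* is an anaphor. Principle A requires it to be bound within its binding domain — the embedded TP, whose subject is Tamar₃.
Within that domain it is c-commanded by *Tamar₃*, which does not share its index.
*Freya₁* does c-command the anaphor, but from outside its binding domain.
The anaphor is unbound in its domain → Principle A violation.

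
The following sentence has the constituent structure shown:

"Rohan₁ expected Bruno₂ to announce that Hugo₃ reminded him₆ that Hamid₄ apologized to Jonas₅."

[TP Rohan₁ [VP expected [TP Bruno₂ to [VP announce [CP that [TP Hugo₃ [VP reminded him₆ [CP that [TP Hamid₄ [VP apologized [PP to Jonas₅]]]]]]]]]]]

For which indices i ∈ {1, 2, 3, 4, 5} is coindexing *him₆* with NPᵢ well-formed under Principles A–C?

{1, 2}

*him* is a pronoun, so Principle B applies: it must be free in its binding domain.
Binding domain of *him₆*: the embedded TP, whose subject is Hugo₃.
*Rohan₁* c-commands the pronoun but from outside its binding domain, and is not c-commanded by it → coindexation permitted.
*Bruno₂* c-commands the pronoun but from outside its binding domain, and is not c-commanded by it → coindexation permitted.
*Hugo₃* c-commands the pronoun within its binding domain → coindexation would violate Principle B.
*Hamid₄*: the pronoun c-commands this R-expression → coindexation would violate Principle C on *Hamid₄*.
*Jonas₅*: the pronoun c-commands this R-expression → coindexation would violate Principle C on *Jonas₅*.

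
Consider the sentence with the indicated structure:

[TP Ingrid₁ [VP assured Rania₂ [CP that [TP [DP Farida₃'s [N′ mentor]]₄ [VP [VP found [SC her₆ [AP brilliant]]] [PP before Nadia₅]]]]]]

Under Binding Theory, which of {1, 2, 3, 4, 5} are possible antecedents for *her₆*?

*her* is a pronoun, so Principle B applies: it must be free in its binding domain.
Binding domain of *her₆*: the embedded TP, whose subject is [Farida₃'s mentor]₄.
*Ingrid₁* c-commands the pronoun but from outside its binding domain, and is not c-commanded by it → coindexation permitted.
*Rania₂* c-commands the pronoun but from outside its binding domain, and is not c-commanded by it → coindexation permitted.
*Farida₃* and the pronoun do not c-command one another → neither Principle B nor Principle C is at stake; coindexation permitted.
*[Farida₃'s mentor]₄* c-commands the pronoun within its binding domain → coindexation would violate Principle B.
*Nadia₅* and the pronoun do not c-command one another → neither Principle B nor Principle C is at stake; coindexation permitted.

{1, 2, 3, 5}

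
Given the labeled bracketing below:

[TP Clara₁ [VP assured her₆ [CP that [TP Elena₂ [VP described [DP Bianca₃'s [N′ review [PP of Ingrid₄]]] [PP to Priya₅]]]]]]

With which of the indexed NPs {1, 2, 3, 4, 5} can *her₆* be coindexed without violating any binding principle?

none

*her* is a pronoun, so Principle B applies: it must be free in its binding domain.
Binding domain of *her₆*: the matrix TP, whose subject is Clara₁.
*Clara₁* c-commands the pronoun within its binding domain → coindexation would violate Principle B.
*Elena₂*: the pronoun c-commands this R-expression → coindexation would violate Principle C on *Elena₂*.
*Bianca₃*: the pronoun c-commands this R-expression → coindexation would violate Principle C on *Bianca₃*.
*Ingrid₄*: the pronoun c-commands this R-expression → coindexation would violate Principle C on *Ingrid₄*.
*Priya₅*: the pronoun c-commands this R-expression → coindexation would violate Principle C on *Priya₅*.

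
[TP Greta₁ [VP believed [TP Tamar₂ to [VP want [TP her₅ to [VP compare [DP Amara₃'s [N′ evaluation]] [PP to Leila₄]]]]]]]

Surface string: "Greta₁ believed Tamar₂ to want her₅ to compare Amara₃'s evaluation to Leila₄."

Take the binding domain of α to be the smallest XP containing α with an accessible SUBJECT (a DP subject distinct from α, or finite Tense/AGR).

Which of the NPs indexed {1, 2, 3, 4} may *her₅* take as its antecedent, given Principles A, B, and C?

{1}

*her* is a pronoun, so Principle B applies: it must be free in its binding domain.
Binding domain of *her₅*: the embedded TP, whose subject is Tamar₂.
*Greta₁* c-commands the pronoun but from outside its binding domain, and is not c-commanded by it → coindexation permitted.
*Tamar₂* c-commands the pronoun within its binding domain → coindexation would violate Principle B.
*Amara₃*: the pronoun c-commands this R-expression → coindexation would violate Principle C on *Amara₃*.
*Leila₄*: the pronoun c-commands this R-expression → coindexation would violate Principle C on *Leila₄*.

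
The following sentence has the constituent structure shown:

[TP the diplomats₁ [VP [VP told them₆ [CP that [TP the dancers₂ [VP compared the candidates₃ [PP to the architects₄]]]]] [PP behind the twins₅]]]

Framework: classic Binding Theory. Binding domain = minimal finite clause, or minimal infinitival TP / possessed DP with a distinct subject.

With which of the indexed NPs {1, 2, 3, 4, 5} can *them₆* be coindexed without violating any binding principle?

{5}

*them* is a pronoun, so Principle B applies: it must be free in its binding domain.
Binding domain of *them₆*: the matrix TP, whose subject is the diplomats₁.
*the diplomats₁* c-commands the pronoun within its binding domain → coindexation would violate Principle B.
*the dancers₂*: the pronoun c-commands this R-expression → coindexation would violate Principle C on *the dancers₂*.
*the candidates₃*: the pronoun c-commands this R-expression → coindexation would violate Principle C on *the candidates₃*.
*the architects₄*: the pronoun c-commands this R-expression → coindexation would violate Principle C on *the architects₄*.
*the twins₅* and the pronoun do not c-command one another → neither Principle B nor Principle C is at stake; coindexation permitted.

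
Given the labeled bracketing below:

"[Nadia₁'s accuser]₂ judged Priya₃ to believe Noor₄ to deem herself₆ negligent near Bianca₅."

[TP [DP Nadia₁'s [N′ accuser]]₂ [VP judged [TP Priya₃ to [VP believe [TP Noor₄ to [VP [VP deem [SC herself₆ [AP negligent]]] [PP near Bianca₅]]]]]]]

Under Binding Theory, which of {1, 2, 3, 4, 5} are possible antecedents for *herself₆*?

*herself* is an anaphor, so Principle A applies: it must be bound in its binding domain.
Binding domain of *herself₆*: the embedded TP, whose subject is Noor₄.
*Nadia₁* does not c-command the anaphor → cannot bind it.
*[Nadia₁'s accuser]₂* c-commands the anaphor but is outside its binding domain → cannot satisfy Principle A.
*Priya₃* c-commands the anaphor but is outside its binding domain → cannot satisfy Principle A.
*Noor₄* c-commands the anaphor within its binding domain → licit binder.
*Bianca₅* does not c-command the anaphor → cannot bind it.

{4}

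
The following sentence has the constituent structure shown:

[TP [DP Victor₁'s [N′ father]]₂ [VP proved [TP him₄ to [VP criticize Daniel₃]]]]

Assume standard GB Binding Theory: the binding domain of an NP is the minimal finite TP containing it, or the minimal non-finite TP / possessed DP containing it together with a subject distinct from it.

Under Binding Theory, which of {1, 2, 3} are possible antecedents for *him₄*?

{1}

*him* is a pronoun, so Principle B applies: it must be free in its binding domain.
Binding domain of *him₄*: the matrix TP, whose subject is [Victor₁'s father]₂.
*Victor₁* and the pronoun do not c-command one another → neither Principle B nor Principle C is at stake; coindexation permitted.
*[Victor₁'s father]₂* c-commands the pronoun within its binding domain → coindexation would violate Principle B.
*Daniel₃*: the pronoun c-commands this R-expression → coindexation would violate Principle C on *Daniel₃*.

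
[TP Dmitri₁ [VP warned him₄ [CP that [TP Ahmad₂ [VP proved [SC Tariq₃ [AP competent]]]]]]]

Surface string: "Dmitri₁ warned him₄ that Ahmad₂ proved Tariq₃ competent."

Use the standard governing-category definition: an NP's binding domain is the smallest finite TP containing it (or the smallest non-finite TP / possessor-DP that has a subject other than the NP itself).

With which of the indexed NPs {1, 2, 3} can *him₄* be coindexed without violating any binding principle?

none

*him* is a pronoun, so Principle B applies: it must be free in its binding domain.
Binding domain of *him₄*: the matrix TP, whose subject is Dmitri₁.
*Dmitri₁* c-commands the pronoun within its binding domain → coindexation would violate Principle B.
*Ahmad₂*: the pronoun c-commands this R-expression → coindexation would violate Principle C on *Ahmad₂*.
*Tariq₃*: the pronoun c-commands this R-expression → coindexation would violate Principle C on *Tariq₃*.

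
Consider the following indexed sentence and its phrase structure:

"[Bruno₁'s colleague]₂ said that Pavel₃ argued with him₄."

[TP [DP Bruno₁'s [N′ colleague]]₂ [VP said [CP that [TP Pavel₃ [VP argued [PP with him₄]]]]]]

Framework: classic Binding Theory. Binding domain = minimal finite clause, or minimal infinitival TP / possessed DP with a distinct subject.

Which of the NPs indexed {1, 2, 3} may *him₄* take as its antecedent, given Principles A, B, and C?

{1, 2}

*him* is a pronoun, so Principle B applies: it must be free in its binding domain.
Binding domain of *him₄*: the embedded TP, whose subject is Pavel₃.
*Bruno₁* and the pronoun do not c-command one another → neither Principle B nor Principle C is at stake; coindexation permitted.
*[Bruno₁'s colleague]₂* c-commands the pronoun but from outside its binding domain, and is not c-commanded by it → coindexation permitted.
*Pavel₃* c-commands the pronoun within its binding domain → coindexation would violate Principle B.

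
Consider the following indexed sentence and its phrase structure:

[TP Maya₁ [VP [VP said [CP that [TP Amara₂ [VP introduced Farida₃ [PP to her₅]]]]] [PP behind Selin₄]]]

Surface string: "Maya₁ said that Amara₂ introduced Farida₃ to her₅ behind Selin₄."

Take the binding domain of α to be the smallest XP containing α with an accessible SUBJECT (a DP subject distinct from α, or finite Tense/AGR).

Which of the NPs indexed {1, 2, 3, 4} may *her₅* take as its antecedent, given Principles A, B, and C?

{1, 4}

*her* is a pronoun, so Principle B applies: it must be free in its binding domain.
Binding domain of *her₅*: the embedded TP, whose subject is Amara₂.
*Maya₁* c-commands the pronoun but from outside its binding domain, and is not c-commanded by it → coindexation permitted.
*Amara₂* c-commands the pronoun within its binding domain → coindexation would violate Principle B.
*Farida₃* c-commands the pronoun within its binding domain → coindexation would violate Principle B.
*Selin₄* and the pronoun do not c-command one another → neither Principle B nor Principle C is at stake; coindexation permitted.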